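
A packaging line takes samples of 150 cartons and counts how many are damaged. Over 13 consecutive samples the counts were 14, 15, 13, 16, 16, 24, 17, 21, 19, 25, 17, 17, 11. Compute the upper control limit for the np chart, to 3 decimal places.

29.046

p̄ = Σdᵢ / (k·n) = 225 / (13 × 150) = 0.11538
UCL = np̄ + 3·√(np̄(1−p̄)) = 17.3077 + 3 × √(17.3077×0.88462) = 17.3077 + 3 × 3.9129 = 29.0463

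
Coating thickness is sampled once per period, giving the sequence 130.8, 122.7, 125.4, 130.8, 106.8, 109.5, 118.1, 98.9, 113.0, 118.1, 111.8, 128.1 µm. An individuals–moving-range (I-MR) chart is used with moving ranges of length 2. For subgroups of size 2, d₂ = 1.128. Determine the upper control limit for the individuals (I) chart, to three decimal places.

X̄ = (130.8 + 122.7 + 125.4 + 130.8 + 106.8 + 109.5 + 118.1 + 98.9 + 113.0 + 118.1 + 111.8 + 128.1) / 12 = 117.8333
Moving ranges: 8.1, 2.7, 5.4, 24.0, 2.7, 8.6, 19.2, 14.1, 5.1, 6.3, 16.3; M̄R̄ = 112.5000 / 11 = 10.2273
UCL = X̄ + 3·M̄R̄/d₂ = 117.8333 + 3 × 10.2273 / 1.128 = 145.0335

145.034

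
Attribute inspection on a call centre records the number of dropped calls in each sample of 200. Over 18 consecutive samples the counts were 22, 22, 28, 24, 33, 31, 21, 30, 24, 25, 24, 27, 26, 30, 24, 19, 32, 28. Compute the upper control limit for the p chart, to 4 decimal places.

p̄ = Σdᵢ / (k·n) = 470 / (18 × 200) = 0.13056
UCL = p̄ + 3·√(p̄(1−p̄)/n) = 0.13056 + 3 × √(0.13056×0.86944/200) = 0.13056 + 3 × 0.02382 = 0.20203

0.2020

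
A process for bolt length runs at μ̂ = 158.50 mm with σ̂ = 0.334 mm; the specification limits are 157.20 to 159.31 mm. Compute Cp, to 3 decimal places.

Cp = (USL − LSL) / (6σ̂) = (159.31 − 157.20) / (6 × 0.334) = 2.1100 / 2.0040 = 1.0529

1.053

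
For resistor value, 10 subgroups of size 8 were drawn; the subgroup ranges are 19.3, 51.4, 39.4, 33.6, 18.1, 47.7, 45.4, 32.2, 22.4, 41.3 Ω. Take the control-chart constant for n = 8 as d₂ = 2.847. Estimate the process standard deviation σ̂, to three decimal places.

R̄ = (19.3 + 51.4 + 39.4 + 33.6 + 18.1 + 47.7 + 45.4 + 32.2 + 22.4 + 41.3) / 10 = 35.0800
σ̂ = R̄ / d₂ = 35.0800 / 2.847 = 12.3217

12.322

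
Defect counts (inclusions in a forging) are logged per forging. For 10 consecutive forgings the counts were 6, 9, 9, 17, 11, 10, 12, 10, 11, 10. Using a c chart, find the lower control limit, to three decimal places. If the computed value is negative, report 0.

0.779

c̄ = (6 + 9 + 9 + 17 + 11 + 10 + 12 + 10 + 11 + 10) / 10 = 105 / 10 = 10.5000
LCL = c̄ − 3√c̄ = 10.5000 − 3 × 3.2404 = 0.7789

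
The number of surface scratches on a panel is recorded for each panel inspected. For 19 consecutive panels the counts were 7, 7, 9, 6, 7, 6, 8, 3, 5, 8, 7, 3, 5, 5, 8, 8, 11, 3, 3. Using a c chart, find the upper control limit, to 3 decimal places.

13.771

c̄ = (7 + 7 + 9 + 6 + 7 + 6 + 8 + 3 + 5 + 8 + 7 + 3 + 5 + 5 + 8 + 8 + 11 + 3 + 3) / 19 = 119 / 19 = 6.2632
UCL = c̄ + 3√c̄ = 6.2632 + 3 × √6.2632 = 6.2632 + 3 × 2.5026 = 13.7710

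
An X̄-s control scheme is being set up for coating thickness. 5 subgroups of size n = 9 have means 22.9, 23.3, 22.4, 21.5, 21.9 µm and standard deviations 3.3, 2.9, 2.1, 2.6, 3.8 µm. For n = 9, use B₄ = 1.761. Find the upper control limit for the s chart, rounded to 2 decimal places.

5.18

s̄ = (3.3 + 2.9 + 2.1 + 2.6 + 3.8) / 5 = 2.9400
UCL_s = B₄·s̄ = 1.761 × 2.9400 = 5.1773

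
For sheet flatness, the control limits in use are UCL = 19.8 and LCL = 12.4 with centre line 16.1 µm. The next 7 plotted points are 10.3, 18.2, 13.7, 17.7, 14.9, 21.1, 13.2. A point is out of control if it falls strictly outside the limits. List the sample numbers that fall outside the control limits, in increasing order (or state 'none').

Compare each point to [12.4, 19.8]: sample 1 = 10.3 < LCL; sample 6 = 21.1 > UCL.

1, 6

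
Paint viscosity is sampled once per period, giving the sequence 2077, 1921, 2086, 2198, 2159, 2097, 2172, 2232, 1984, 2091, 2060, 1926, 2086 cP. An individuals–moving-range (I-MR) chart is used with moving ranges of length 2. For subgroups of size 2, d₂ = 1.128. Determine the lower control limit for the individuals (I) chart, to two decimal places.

1784.79

X̄ = (2077 + 1921 + 2086 + 2198 + 2159 + 2097 + 2172 + 2232 + 1984 + 2091 + 2060 + 1926 + 2086) / 13 = 2083.7692
Moving ranges: 156, 165, 112, 39, 62, 75, 60, 248, 107, 31, 134, 160; M̄R̄ = 1349.0000 / 12 = 112.4167
LCL = X̄ − 3·M̄R̄/d₂ = 2083.7692 − 3 × 112.4167 / 1.128 = 1784.7887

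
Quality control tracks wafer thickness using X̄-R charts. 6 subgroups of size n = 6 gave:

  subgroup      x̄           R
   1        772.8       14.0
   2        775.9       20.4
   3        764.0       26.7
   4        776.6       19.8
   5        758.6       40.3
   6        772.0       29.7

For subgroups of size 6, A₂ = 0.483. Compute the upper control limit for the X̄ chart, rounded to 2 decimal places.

X̄̄ = (772.8 + 775.9 + 764.0 + 776.6 + 758.6 + 772.0) / 6 = 4619.9000 / 6 = 769.9833
R̄ = (14.0 + 20.4 + 26.7 + 19.8 + 40.3 + 29.7) / 6 = 150.9000 / 6 = 25.1500
UCL = X̄̄ + A₂·R̄ = 769.9833 + 0.483 × 25.1500 = 782.1308

782.13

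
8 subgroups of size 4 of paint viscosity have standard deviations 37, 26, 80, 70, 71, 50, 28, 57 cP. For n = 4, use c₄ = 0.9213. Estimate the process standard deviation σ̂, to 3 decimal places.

56.849

s̄ = (37 + 26 + 80 + 70 + 71 + 50 + 28 + 57) / 8 = 52.3750
σ̂ = s̄ / c₄ = 52.3750 / 0.9213 = 56.8490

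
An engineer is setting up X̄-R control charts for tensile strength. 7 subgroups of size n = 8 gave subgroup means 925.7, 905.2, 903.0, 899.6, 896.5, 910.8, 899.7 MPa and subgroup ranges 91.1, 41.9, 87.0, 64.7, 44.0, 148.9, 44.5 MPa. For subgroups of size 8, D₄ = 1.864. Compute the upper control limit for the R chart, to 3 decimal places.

139.028

R̄ = (91.1 + 41.9 + 87.0 + 64.7 + 44.0 + 148.9 + 44.5) / 7 = 522.1000 / 7 = 74.5857
UCL_R = D₄·R̄ = 1.864 × 74.5857 = 139.0278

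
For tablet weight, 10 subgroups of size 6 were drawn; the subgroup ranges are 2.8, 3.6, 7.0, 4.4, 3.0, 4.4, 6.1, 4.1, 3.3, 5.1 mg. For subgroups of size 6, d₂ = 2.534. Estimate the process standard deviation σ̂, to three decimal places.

1.728

R̄ = (2.8 + 3.6 + 7.0 + 4.4 + 3.0 + 4.4 + 6.1 + 4.1 + 3.3 + 5.1) / 10 = 4.3800
σ̂ = R̄ / d₂ = 4.3800 / 2.534 = 1.7285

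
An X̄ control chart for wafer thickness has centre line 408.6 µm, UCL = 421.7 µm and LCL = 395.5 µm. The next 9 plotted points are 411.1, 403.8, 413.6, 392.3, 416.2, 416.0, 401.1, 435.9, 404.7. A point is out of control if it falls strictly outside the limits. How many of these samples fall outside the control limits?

Compare each point to [395.5, 421.7]: sample 4 = 392.3 < LCL; sample 8 = 435.9 > UCL.

2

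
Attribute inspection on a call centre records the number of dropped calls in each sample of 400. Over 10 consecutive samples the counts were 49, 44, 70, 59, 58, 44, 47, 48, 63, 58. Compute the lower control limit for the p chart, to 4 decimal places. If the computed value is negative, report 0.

0.0837

p̄ = Σdᵢ / (k·n) = 540 / (10 × 400) = 0.13500
LCL = p̄ − 3·√(p̄(1−p̄)/n) = 0.13500 − 3 × 0.01709 = 0.08374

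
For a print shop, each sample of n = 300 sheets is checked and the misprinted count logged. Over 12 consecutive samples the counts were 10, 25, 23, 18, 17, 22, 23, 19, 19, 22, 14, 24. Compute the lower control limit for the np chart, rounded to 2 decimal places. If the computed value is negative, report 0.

6.81

p̄ = Σdᵢ / (k·n) = 236 / (12 × 300) = 0.06556
LCL = np̄ − 3·√(np̄(1−p̄)) = 19.6667 − 3 × 4.2869 = 6.8060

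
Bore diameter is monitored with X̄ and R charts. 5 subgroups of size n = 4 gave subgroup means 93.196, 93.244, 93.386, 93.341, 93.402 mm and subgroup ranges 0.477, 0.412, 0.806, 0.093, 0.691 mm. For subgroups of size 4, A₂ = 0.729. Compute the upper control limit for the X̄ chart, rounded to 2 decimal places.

X̄̄ = (93.196 + 93.244 + 93.386 + 93.341 + 93.402) / 5 = 466.5690 / 5 = 93.3138
R̄ = (0.477 + 0.412 + 0.806 + 0.093 + 0.691) / 5 = 2.4790 / 5 = 0.4958
UCL = X̄̄ + A₂·R̄ = 93.3138 + 0.729 × 0.4958 = 93.6752

93.68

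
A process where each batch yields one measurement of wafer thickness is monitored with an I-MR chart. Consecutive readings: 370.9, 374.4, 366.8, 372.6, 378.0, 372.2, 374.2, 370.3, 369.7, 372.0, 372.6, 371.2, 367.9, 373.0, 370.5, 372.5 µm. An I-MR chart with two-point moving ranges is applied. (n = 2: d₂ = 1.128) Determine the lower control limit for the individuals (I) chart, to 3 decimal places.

X̄ = (370.9 + 374.4 + 366.8 + 372.6 + 378.0 + 372.2 + 374.2 + 370.3 + 369.7 + 372.0 + 372.6 + 371.2 + 367.9 + 373.0 + 370.5 + 372.5) / 16 = 371.8000
Moving ranges: 3.5, 7.6, 5.8, 5.4, 5.8, 2.0, 3.9, 0.6, 2.3, 0.6, 1.4, 3.3, 5.1, 2.5, 2.0; M̄R̄ = 51.8000 / 15 = 3.4533
LCL = X̄ − 3·M̄R̄/d₂ = 371.8000 − 3 × 3.4533 / 1.128 = 362.6156

362.616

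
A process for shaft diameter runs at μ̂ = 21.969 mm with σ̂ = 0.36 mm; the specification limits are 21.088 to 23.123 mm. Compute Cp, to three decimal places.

Cp = (USL − LSL) / (6σ̂) = (23.123 − 21.088) / (6 × 0.36) = 2.0350 / 2.1600 = 0.9421

0.942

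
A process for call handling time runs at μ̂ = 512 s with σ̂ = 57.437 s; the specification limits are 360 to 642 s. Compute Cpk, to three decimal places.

Cpu = (USL − μ̂) / (3σ̂) = (642 − 512) / (3 × 57.437) = 0.7544; Cpl = (μ̂ − LSL) / (3σ̂) = (512 − 360) / (3 × 57.437) = 0.8821; Cpk = min(Cpu, Cpl) = 0.7544

0.754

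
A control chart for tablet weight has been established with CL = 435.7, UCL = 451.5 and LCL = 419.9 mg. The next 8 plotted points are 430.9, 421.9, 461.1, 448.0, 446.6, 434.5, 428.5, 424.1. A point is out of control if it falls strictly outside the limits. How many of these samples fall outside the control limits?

Compare each point to [419.9, 451.5]: sample 3 = 461.1 > UCL.

1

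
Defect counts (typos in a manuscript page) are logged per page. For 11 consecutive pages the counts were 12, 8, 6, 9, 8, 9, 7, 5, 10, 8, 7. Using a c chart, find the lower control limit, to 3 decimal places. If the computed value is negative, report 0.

c̄ = (12 + 8 + 6 + 9 + 8 + 9 + 7 + 5 + 10 + 8 + 7) / 11 = 89 / 11 = 8.0909
LCL = c̄ − 3√c̄ = 8.0909 − 3 × 2.8445 = -0.4424 → 0 (cannot be negative)

0.000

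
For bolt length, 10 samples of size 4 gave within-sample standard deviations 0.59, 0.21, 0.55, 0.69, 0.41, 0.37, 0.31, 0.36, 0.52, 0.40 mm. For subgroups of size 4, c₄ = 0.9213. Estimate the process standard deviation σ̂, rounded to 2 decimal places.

s̄ = (0.59 + 0.21 + 0.55 + 0.69 + 0.41 + 0.37 + 0.31 + 0.36 + 0.52 + 0.40) / 10 = 0.4410
σ̂ = s̄ / c₄ = 0.4410 / 0.9213 = 0.4787

0.48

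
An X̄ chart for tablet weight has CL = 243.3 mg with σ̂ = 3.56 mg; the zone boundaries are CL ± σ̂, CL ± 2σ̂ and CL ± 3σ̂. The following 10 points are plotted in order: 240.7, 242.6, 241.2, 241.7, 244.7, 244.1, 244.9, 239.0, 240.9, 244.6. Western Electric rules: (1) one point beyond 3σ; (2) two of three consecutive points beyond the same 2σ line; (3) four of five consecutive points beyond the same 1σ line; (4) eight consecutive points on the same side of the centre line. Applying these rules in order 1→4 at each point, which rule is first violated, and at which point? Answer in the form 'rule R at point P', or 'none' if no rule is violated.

Zone of each point (C = within 1σ̂, B = 1σ̂–2σ̂, A = 2σ̂–3σ̂, * = beyond 3σ̂; sign = side of CL): 1:-C, 2:-C, 3:-C, 4:-C, 5:+C, 6:+C, 7:+C, 8:-B, 9:-C, 10:+C
No rule fires across all 10 points.

none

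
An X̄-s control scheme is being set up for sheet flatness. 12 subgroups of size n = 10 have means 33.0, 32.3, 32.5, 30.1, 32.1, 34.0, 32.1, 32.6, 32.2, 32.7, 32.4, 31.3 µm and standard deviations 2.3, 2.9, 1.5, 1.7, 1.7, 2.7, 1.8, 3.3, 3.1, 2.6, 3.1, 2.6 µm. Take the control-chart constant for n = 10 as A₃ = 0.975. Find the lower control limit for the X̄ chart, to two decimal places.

X̄̄ = (33.0 + 32.3 + 32.5 + 30.1 + 32.1 + 34.0 + 32.1 + 32.6 + 32.2 + 32.7 + 32.4 + 31.3) / 12 = 32.2750
s̄ = (2.3 + 2.9 + 1.5 + 1.7 + 1.7 + 2.7 + 1.8 + 3.3 + 3.1 + 2.6 + 3.1 + 2.6) / 12 = 2.4417
LCL = X̄̄ − A₃·s̄ = 32.2750 − 0.975 × 2.4417 = 29.8944

29.89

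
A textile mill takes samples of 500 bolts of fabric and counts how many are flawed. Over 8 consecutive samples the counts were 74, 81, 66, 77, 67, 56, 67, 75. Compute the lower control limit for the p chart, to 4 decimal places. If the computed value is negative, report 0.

0.0941

p̄ = Σdᵢ / (k·n) = 563 / (8 × 500) = 0.14075
LCL = p̄ − 3·√(p̄(1−p̄)/n) = 0.14075 − 3 × 0.01555 = 0.09409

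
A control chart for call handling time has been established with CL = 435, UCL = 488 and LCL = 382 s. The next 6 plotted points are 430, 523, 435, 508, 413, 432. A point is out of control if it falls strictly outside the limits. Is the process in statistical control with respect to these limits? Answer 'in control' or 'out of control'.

out of control

Compare each point to [382, 488]: sample 2 = 523 > UCL; sample 4 = 508 > UCL.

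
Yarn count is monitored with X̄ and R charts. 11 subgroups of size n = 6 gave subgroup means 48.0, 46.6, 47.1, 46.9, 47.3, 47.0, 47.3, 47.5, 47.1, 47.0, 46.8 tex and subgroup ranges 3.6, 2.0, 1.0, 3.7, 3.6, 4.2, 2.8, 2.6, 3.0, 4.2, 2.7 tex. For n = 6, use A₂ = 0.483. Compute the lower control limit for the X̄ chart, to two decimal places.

X̄̄ = (48.0 + 46.6 + 47.1 + 46.9 + 47.3 + 47.0 + 47.3 + 47.5 + 47.1 + 47.0 + 46.8) / 11 = 518.6000 / 11 = 47.1455
R̄ = (3.6 + 2.0 + 1.0 + 3.7 + 3.6 + 4.2 + 2.8 + 2.6 + 3.0 + 4.2 + 2.7) / 11 = 33.4000 / 11 = 3.0364
LCL = X̄̄ − A₂·R̄ = 47.1455 − 0.483 × 3.0364 = 45.6789

45.68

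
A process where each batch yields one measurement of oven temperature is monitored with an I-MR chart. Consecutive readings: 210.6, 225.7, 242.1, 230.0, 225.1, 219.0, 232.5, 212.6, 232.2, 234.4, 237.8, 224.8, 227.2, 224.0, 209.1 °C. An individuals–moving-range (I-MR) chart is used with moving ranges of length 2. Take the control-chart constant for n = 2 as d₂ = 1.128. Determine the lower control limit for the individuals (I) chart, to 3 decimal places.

197.938

X̄ = (210.6 + 225.7 + 242.1 + 230.0 + 225.1 + 219.0 + 232.5 + 212.6 + 232.2 + 234.4 + 237.8 + 224.8 + 227.2 + 224.0 + 209.1) / 15 = 225.8067
Moving ranges: 15.1, 16.4, 12.1, 4.9, 6.1, 13.5, 19.9, 19.6, 2.2, 3.4, 13.0, 2.4, 3.2, 14.9; M̄R̄ = 146.7000 / 14 = 10.4786
LCL = X̄ − 3·M̄R̄/d₂ = 225.8067 − 3 × 10.4786 / 1.128 = 197.9381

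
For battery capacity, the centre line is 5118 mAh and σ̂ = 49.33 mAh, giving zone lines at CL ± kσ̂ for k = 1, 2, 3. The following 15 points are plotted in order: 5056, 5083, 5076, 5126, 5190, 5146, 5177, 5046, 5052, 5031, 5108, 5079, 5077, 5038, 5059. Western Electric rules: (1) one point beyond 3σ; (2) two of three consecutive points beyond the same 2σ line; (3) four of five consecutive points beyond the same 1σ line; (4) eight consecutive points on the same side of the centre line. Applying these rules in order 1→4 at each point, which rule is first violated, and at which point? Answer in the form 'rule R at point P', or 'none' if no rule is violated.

Zone of each point (C = within 1σ̂, B = 1σ̂–2σ̂, A = 2σ̂–3σ̂, * = beyond 3σ̂; sign = side of CL): 1:-B, 2:-C, 3:-C, 4:+C, 5:+B, 6:+C, 7:+B, 8:-B, 9:-B, 10:-B, 11:-C, 12:-C, 13:-C, 14:-B, 15:-B
Rule 4 (eight consecutive points on the same side of the centre line) is satisfied at point 15.

rule 4 at point 15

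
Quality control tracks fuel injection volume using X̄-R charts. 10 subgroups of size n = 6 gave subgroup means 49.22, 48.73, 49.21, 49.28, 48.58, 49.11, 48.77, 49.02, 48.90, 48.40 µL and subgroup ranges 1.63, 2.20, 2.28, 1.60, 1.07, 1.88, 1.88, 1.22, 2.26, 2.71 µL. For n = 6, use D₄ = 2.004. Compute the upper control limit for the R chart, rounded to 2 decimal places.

3.75

R̄ = (1.63 + 2.20 + 2.28 + 1.60 + 1.07 + 1.88 + 1.88 + 1.22 + 2.26 + 2.71) / 10 = 18.7300 / 10 = 1.8730
UCL_R = D₄·R̄ = 2.004 × 1.8730 = 3.7535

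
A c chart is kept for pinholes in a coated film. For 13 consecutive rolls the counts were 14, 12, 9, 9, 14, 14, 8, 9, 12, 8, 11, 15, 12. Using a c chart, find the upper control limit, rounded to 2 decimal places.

21.40

c̄ = (14 + 12 + 9 + 9 + 14 + 14 + 8 + 9 + 12 + 8 + 11 + 15 + 12) / 13 = 147 / 13 = 11.3077
UCL = c̄ + 3√c̄ = 11.3077 + 3 × √11.3077 = 11.3077 + 3 × 3.3627 = 21.3958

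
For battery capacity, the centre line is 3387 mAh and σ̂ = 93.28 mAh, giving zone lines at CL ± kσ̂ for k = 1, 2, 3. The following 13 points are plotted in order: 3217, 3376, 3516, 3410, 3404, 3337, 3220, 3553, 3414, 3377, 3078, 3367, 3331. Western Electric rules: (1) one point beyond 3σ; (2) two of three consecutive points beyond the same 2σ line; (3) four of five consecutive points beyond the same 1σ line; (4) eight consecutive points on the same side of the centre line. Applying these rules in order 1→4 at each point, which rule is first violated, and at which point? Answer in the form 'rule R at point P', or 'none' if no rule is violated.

Zone of each point (C = within 1σ̂, B = 1σ̂–2σ̂, A = 2σ̂–3σ̂, * = beyond 3σ̂; sign = side of CL): 1:-B, 2:-C, 3:+B, 4:+C, 5:+C, 6:-C, 7:-B, 8:+B, 9:+C, 10:-C, 11:-*, 12:-C, 13:-C
Rule 1 (one point beyond the 3σ limits) is satisfied at point 11.

rule 1 at point 11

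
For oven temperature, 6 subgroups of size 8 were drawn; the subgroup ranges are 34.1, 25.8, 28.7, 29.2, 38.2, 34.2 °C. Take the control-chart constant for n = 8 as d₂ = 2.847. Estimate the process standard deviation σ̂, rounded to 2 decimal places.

R̄ = (34.1 + 25.8 + 28.7 + 29.2 + 38.2 + 34.2) / 6 = 31.7000
σ̂ = R̄ / d₂ = 31.7000 / 2.847 = 11.1345

11.13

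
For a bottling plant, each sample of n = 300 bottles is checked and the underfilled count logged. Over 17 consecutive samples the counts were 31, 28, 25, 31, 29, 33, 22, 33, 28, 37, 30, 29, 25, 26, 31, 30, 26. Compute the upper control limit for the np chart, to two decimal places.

p̄ = Σdᵢ / (k·n) = 494 / (17 × 300) = 0.09686
UCL = np̄ + 3·√(np̄(1−p̄)) = 29.0588 + 3 × √(29.0588×0.90314) = 29.0588 + 3 × 5.1229 = 44.4275

44.43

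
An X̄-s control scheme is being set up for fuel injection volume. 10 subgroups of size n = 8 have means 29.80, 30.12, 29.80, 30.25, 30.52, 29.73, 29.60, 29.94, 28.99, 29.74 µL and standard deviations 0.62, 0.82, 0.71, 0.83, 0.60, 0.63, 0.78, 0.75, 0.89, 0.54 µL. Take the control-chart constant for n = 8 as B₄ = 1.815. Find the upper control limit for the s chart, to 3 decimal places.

1.301

s̄ = (0.62 + 0.82 + 0.71 + 0.83 + 0.60 + 0.63 + 0.78 + 0.75 + 0.89 + 0.54) / 10 = 0.7170
UCL_s = B₄·s̄ = 1.815 × 0.7170 = 1.3014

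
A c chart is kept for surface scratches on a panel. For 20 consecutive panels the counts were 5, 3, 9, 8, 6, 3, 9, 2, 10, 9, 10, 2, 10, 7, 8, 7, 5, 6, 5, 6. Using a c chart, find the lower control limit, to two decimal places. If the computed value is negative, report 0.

0.00

c̄ = (5 + 3 + 9 + 8 + 6 + 3 + 9 + 2 + 10 + 9 + 10 + 2 + 10 + 7 + 8 + 7 + 5 + 6 + 5 + 6) / 20 = 130 / 20 = 6.5000
LCL = c̄ − 3√c̄ = 6.5000 − 3 × 2.5495 = -1.1485 → 0 (cannot be negative)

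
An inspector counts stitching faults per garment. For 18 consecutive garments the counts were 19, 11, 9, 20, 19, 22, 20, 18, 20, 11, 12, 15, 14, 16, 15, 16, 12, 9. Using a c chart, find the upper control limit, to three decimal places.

c̄ = (19 + 11 + 9 + 20 + 19 + 22 + 20 + 18 + 20 + 11 + 12 + 15 + 14 + 16 + 15 + 16 + 12 + 9) / 18 = 278 / 18 = 15.4444
UCL = c̄ + 3√c̄ = 15.4444 + 3 × √15.4444 = 15.4444 + 3 × 3.9299 = 27.2343

27.234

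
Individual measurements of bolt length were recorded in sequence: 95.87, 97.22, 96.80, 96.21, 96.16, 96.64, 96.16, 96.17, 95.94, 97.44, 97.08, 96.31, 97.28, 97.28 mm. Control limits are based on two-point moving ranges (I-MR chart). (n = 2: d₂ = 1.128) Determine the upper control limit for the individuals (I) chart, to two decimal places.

98.09

X̄ = (95.87 + 97.22 + 96.80 + 96.21 + 96.16 + 96.64 + 96.16 + 96.17 + 95.94 + 97.44 + 97.08 + 96.31 + 97.28 + 97.28) / 14 = 96.6114
Moving ranges: 1.35, 0.42, 0.59, 0.05, 0.48, 0.48, 0.01, 0.23, 1.50, 0.36, 0.77, 0.97, 0.00; M̄R̄ = 7.2100 / 13 = 0.5546
UCL = X̄ + 3·M̄R̄/d₂ = 96.6114 + 3 × 0.5546 / 1.128 = 98.0865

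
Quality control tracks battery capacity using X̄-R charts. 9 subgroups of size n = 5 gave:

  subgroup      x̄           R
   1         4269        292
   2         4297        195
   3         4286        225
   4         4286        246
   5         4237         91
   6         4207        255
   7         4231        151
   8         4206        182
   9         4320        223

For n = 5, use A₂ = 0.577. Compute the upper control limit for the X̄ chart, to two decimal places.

X̄̄ = (4269 + 4297 + 4286 + 4286 + 4237 + 4207 + 4231 + 4206 + 4320) / 9 = 38339.0000 / 9 = 4259.8889
R̄ = (292 + 195 + 225 + 246 + 91 + 255 + 151 + 182 + 223) / 9 = 1860.0000 / 9 = 206.6667
UCL = X̄̄ + A₂·R̄ = 4259.8889 + 0.577 × 206.6667 = 4379.1356

4379.14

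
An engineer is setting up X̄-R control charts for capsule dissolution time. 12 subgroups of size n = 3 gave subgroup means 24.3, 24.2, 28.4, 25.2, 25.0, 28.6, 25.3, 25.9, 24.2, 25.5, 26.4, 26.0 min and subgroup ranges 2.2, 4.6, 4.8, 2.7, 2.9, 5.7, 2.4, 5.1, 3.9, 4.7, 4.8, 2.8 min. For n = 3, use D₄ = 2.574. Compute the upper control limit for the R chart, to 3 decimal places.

R̄ = (2.2 + 4.6 + 4.8 + 2.7 + 2.9 + 5.7 + 2.4 + 5.1 + 3.9 + 4.7 + 4.8 + 2.8) / 12 = 46.6000 / 12 = 3.8833
UCL_R = D₄·R̄ = 2.574 × 3.8833 = 9.9957

9.996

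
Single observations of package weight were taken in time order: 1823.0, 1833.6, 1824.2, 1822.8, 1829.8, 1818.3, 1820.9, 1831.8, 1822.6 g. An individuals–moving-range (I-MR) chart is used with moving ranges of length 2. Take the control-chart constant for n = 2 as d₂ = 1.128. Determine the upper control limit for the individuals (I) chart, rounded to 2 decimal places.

X̄ = (1823.0 + 1833.6 + 1824.2 + 1822.8 + 1829.8 + 1818.3 + 1820.9 + 1831.8 + 1822.6) / 9 = 1825.2222
Moving ranges: 10.6, 9.4, 1.4, 7.0, 11.5, 2.6, 10.9, 9.2; M̄R̄ = 62.6000 / 8 = 7.8250
UCL = X̄ + 3·M̄R̄/d₂ = 1825.2222 + 3 × 7.8250 / 1.128 = 1846.0334

1846.03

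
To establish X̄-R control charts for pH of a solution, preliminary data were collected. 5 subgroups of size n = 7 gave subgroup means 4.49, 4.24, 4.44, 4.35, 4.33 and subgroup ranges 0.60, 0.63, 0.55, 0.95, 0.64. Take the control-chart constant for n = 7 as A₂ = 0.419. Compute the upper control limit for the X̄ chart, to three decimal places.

4.652

X̄̄ = (4.49 + 4.24 + 4.44 + 4.35 + 4.33) / 5 = 21.8500 / 5 = 4.3700
R̄ = (0.60 + 0.63 + 0.55 + 0.95 + 0.64) / 5 = 3.3700 / 5 = 0.6740
UCL = X̄̄ + A₂·R̄ = 4.3700 + 0.419 × 0.6740 = 4.6524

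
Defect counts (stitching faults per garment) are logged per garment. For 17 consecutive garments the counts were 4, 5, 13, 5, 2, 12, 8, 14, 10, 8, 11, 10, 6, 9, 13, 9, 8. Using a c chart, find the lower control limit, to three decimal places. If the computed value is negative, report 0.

0.000

c̄ = (4 + 5 + 13 + 5 + 2 + 12 + 8 + 14 + 10 + 8 + 11 + 10 + 6 + 9 + 13 + 9 + 8) / 17 = 147 / 17 = 8.6471
LCL = c̄ − 3√c̄ = 8.6471 − 3 × 2.9406 = -0.1747 → 0 (cannot be negative)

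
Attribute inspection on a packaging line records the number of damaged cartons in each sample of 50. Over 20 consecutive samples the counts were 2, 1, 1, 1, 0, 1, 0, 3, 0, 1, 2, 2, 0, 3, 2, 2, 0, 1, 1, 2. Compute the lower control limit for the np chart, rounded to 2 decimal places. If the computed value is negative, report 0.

0.00

p̄ = Σdᵢ / (k·n) = 25 / (20 × 50) = 0.02500
LCL = np̄ − 3·√(np̄(1−p̄)) = 1.2500 − 3 × 1.1040 = -2.0619 → 0 (negative, so LCL = 0)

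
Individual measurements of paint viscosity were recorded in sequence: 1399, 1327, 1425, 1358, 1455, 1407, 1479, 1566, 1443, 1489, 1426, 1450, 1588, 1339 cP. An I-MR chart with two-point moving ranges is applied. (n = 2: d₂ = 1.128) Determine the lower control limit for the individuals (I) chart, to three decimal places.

1197.131

X̄ = (1399 + 1327 + 1425 + 1358 + 1455 + 1407 + 1479 + 1566 + 1443 + 1489 + 1426 + 1450 + 1588 + 1339) / 14 = 1439.3571
Moving ranges: 72, 98, 67, 97, 48, 72, 87, 123, 46, 63, 24, 138, 249; M̄R̄ = 1184.0000 / 13 = 91.0769
LCL = X̄ − 3·M̄R̄/d₂ = 1439.3571 − 3 × 91.0769 / 1.128 = 1197.1313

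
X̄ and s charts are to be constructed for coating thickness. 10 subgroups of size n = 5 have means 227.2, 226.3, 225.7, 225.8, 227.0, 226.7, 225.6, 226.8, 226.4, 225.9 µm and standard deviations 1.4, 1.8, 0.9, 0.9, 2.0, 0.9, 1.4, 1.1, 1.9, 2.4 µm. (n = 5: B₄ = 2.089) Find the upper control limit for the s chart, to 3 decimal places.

s̄ = (1.4 + 1.8 + 0.9 + 0.9 + 2.0 + 0.9 + 1.4 + 1.1 + 1.9 + 2.4) / 10 = 1.4700
UCL_s = B₄·s̄ = 2.089 × 1.4700 = 3.0708

3.071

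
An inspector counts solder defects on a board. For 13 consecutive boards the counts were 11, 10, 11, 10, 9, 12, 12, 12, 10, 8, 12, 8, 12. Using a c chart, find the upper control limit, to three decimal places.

20.277

c̄ = (11 + 10 + 11 + 10 + 9 + 12 + 12 + 12 + 10 + 8 + 12 + 8 + 12) / 13 = 137 / 13 = 10.5385
UCL = c̄ + 3√c̄ = 10.5385 + 3 × √10.5385 = 10.5385 + 3 × 3.2463 = 20.2774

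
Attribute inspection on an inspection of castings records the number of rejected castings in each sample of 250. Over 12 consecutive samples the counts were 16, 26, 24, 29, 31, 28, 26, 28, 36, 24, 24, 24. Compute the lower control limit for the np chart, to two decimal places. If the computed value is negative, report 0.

11.77

p̄ = Σdᵢ / (k·n) = 316 / (12 × 250) = 0.10533
LCL = np̄ − 3·√(np̄(1−p̄)) = 26.3333 − 3 × 4.8538 = 11.7719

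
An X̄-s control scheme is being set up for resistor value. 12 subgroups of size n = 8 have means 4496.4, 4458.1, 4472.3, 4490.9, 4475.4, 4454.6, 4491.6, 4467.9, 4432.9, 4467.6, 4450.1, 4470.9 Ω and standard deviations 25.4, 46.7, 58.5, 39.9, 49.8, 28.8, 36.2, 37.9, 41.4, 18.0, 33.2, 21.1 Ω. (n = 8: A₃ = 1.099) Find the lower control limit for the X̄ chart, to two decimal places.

4429.05

X̄̄ = (4496.4 + 4458.1 + 4472.3 + 4490.9 + 4475.4 + 4454.6 + 4491.6 + 4467.9 + 4432.9 + 4467.6 + 4450.1 + 4470.9) / 12 = 4469.0583
s̄ = (25.4 + 46.7 + 58.5 + 39.9 + 49.8 + 28.8 + 36.2 + 37.9 + 41.4 + 18.0 + 33.2 + 21.1) / 12 = 36.4083
LCL = X̄̄ − A₃·s̄ = 4469.0583 − 1.099 × 36.4083 = 4429.0456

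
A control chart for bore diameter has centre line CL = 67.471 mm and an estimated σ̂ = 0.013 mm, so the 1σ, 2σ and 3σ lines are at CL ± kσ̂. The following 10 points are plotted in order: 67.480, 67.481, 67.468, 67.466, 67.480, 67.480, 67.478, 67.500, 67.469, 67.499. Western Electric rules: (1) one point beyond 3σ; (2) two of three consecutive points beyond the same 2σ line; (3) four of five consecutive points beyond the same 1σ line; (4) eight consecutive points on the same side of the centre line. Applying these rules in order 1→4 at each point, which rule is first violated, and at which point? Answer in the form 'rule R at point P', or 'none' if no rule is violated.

rule 2 at point 10

Zone of each point (C = within 1σ̂, B = 1σ̂–2σ̂, A = 2σ̂–3σ̂, * = beyond 3σ̂; sign = side of CL): 1:+C, 2:+C, 3:-C, 4:-C, 5:+C, 6:+C, 7:+C, 8:+A, 9:-C, 10:+A
Rule 2 (two of three consecutive points beyond the same 2σ limit) is satisfied at point 10.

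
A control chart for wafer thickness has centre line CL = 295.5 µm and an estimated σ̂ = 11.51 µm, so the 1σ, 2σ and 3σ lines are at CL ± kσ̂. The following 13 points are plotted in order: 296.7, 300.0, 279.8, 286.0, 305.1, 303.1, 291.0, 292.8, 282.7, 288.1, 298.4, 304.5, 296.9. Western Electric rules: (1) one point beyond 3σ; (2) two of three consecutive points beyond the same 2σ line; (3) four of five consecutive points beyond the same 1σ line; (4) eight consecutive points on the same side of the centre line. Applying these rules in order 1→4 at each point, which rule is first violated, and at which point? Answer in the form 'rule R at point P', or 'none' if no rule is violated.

Zone of each point (C = within 1σ̂, B = 1σ̂–2σ̂, A = 2σ̂–3σ̂, * = beyond 3σ̂; sign = side of CL): 1:+C, 2:+C, 3:-B, 4:-C, 5:+C, 6:+C, 7:-C, 8:-C, 9:-B, 10:-C, 11:+C, 12:+C, 13:+C
No rule fires across all 13 points.

none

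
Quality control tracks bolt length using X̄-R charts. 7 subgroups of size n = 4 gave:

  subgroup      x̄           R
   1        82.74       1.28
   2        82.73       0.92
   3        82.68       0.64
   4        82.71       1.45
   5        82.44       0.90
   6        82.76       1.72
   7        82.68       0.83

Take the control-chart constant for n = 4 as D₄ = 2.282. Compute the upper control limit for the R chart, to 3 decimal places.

R̄ = (1.28 + 0.92 + 0.64 + 1.45 + 0.90 + 1.72 + 0.83) / 7 = 7.7400 / 7 = 1.1057
UCL_R = D₄·R̄ = 2.282 × 1.1057 = 2.5232

2.523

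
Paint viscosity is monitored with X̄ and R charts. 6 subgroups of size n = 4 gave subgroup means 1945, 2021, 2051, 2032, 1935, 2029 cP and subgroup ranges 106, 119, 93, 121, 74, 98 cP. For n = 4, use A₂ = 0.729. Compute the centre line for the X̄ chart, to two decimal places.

2002.17

X̄̄ = (1945 + 2021 + 2051 + 2032 + 1935 + 2029) / 6 = 12013.0000 / 6 = 2002.1667
CL = X̄̄ = 2002.1667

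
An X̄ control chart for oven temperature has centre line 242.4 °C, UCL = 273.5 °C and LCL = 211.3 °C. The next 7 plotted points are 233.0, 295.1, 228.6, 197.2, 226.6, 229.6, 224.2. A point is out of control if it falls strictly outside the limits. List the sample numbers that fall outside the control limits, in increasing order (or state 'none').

2, 4

Compare each point to [211.3, 273.5]: sample 2 = 295.1 > UCL; sample 4 = 197.2 < LCL.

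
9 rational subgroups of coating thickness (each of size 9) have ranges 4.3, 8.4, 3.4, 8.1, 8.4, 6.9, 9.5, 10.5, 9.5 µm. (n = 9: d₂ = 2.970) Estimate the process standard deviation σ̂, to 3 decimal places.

2.581

R̄ = (4.3 + 8.4 + 3.4 + 8.1 + 8.4 + 6.9 + 9.5 + 10.5 + 9.5) / 9 = 7.6667
σ̂ = R̄ / d₂ = 7.6667 / 2.970 = 2.5814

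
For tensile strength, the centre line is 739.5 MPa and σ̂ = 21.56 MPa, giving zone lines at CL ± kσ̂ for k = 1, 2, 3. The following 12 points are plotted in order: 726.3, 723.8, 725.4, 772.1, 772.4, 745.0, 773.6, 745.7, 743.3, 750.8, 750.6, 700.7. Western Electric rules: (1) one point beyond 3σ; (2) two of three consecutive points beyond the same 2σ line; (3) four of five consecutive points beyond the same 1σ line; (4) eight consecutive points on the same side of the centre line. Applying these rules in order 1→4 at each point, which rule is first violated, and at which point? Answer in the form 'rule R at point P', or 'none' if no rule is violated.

Zone of each point (C = within 1σ̂, B = 1σ̂–2σ̂, A = 2σ̂–3σ̂, * = beyond 3σ̂; sign = side of CL): 1:-C, 2:-C, 3:-C, 4:+B, 5:+B, 6:+C, 7:+B, 8:+C, 9:+C, 10:+C, 11:+C, 12:-B
Rule 4 (eight consecutive points on the same side of the centre line) is satisfied at point 11.

rule 4 at point 11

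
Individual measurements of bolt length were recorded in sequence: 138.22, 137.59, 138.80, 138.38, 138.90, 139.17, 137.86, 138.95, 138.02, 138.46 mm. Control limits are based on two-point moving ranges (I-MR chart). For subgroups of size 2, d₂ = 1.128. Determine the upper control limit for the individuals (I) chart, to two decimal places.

140.45

X̄ = (138.22 + 137.59 + 138.80 + 138.38 + 138.90 + 139.17 + 137.86 + 138.95 + 138.02 + 138.46) / 10 = 138.4350
Moving ranges: 0.63, 1.21, 0.42, 0.52, 0.27, 1.31, 1.09, 0.93, 0.44; M̄R̄ = 6.8200 / 9 = 0.7578
UCL = X̄ + 3·M̄R̄/d₂ = 138.4350 + 3 × 0.7578 / 1.128 = 140.4504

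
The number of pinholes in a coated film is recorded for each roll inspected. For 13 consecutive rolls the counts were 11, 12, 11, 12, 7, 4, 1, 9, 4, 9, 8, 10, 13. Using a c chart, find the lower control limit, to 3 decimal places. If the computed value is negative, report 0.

c̄ = (11 + 12 + 11 + 12 + 7 + 4 + 1 + 9 + 4 + 9 + 8 + 10 + 13) / 13 = 111 / 13 = 8.5385
LCL = c̄ − 3√c̄ = 8.5385 − 3 × 2.9221 = -0.2277 → 0 (cannot be negative)

0.000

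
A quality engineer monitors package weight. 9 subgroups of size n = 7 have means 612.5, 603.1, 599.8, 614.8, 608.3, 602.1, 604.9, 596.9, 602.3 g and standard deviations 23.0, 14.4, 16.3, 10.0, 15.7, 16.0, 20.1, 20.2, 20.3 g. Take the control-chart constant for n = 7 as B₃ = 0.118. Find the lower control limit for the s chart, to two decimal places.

s̄ = (23.0 + 14.4 + 16.3 + 10.0 + 15.7 + 16.0 + 20.1 + 20.2 + 20.3) / 9 = 17.3333
LCL_s = B₃·s̄ = 0.118 × 17.3333 = 2.0453

2.05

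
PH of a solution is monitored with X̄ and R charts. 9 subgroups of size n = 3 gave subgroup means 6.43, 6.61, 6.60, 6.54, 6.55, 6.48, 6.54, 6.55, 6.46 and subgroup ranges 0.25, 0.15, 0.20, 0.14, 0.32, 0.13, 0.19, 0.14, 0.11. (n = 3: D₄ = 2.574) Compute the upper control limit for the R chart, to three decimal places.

R̄ = (0.25 + 0.15 + 0.20 + 0.14 + 0.32 + 0.13 + 0.19 + 0.14 + 0.11) / 9 = 1.6300 / 9 = 0.1811
UCL_R = D₄·R̄ = 2.574 × 0.1811 = 0.4662

0.466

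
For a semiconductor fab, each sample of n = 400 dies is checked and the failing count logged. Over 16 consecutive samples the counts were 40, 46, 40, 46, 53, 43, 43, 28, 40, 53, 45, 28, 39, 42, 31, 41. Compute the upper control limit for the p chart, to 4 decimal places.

p̄ = Σdᵢ / (k·n) = 658 / (16 × 400) = 0.10281
UCL = p̄ + 3·√(p̄(1−p̄)/n) = 0.10281 + 3 × √(0.10281×0.89719/400) = 0.10281 + 3 × 0.01519 = 0.14837

0.1484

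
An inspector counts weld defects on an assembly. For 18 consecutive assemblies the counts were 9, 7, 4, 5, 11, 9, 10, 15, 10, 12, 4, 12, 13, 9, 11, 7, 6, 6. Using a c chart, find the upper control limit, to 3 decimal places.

17.833

c̄ = (9 + 7 + 4 + 5 + 11 + 9 + 10 + 15 + 10 + 12 + 4 + 12 + 13 + 9 + 11 + 7 + 6 + 6) / 18 = 160 / 18 = 8.8889
UCL = c̄ + 3√c̄ = 8.8889 + 3 × √8.8889 = 8.8889 + 3 × 2.9814 = 17.8332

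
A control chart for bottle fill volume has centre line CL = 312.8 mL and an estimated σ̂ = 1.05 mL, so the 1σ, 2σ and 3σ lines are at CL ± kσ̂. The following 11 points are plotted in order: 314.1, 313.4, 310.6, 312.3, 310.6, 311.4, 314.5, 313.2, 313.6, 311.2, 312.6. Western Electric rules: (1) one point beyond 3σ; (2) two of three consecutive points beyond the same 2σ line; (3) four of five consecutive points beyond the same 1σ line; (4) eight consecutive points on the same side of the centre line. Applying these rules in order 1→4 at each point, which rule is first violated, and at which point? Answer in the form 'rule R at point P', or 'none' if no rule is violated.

Zone of each point (C = within 1σ̂, B = 1σ̂–2σ̂, A = 2σ̂–3σ̂, * = beyond 3σ̂; sign = side of CL): 1:+B, 2:+C, 3:-A, 4:-C, 5:-A, 6:-B, 7:+B, 8:+C, 9:+C, 10:-B, 11:-C
Rule 2 (two of three consecutive points beyond the same 2σ limit) is satisfied at point 5.

rule 2 at point 5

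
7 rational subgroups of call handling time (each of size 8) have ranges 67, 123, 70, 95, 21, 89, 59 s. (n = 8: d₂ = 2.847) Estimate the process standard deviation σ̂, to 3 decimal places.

R̄ = (67 + 123 + 70 + 95 + 21 + 89 + 59) / 7 = 74.8571
σ̂ = R̄ / d₂ = 74.8571 / 2.847 = 26.2933

26.293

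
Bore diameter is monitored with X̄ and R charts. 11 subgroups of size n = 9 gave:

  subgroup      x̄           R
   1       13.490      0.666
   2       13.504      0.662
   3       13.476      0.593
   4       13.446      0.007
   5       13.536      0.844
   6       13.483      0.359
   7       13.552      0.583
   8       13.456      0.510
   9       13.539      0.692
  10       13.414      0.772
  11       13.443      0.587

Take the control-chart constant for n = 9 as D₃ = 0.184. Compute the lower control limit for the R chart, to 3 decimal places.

0.105

R̄ = (0.666 + 0.662 + 0.593 + 0.007 + 0.844 + 0.359 + 0.583 + 0.510 + 0.692 + 0.772 + 0.587) / 11 = 6.2750 / 11 = 0.5705
LCL_R = D₃·R̄ = 0.184 × 0.5705 = 0.1050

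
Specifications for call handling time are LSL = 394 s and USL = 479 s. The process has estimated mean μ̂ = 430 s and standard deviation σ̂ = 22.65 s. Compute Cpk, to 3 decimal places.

Cpu = (USL − μ̂) / (3σ̂) = (479 − 430) / (3 × 22.65) = 0.7211; Cpl = (μ̂ − LSL) / (3σ̂) = (430 − 394) / (3 × 22.65) = 0.5298; Cpk = min(Cpu, Cpl) = 0.5298

0.530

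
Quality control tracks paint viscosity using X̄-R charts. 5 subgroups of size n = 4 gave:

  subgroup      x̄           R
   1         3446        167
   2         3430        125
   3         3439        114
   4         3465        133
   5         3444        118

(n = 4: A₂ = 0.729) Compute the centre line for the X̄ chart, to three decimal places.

X̄̄ = (3446 + 3430 + 3439 + 3465 + 3444) / 5 = 17224.0000 / 5 = 3444.8000
CL = X̄̄ = 3444.8000

3444.800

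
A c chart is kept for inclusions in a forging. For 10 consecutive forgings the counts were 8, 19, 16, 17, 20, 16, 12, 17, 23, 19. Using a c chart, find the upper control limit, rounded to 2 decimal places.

c̄ = (8 + 19 + 16 + 17 + 20 + 16 + 12 + 17 + 23 + 19) / 10 = 167 / 10 = 16.7000
UCL = c̄ + 3√c̄ = 16.7000 + 3 × √16.7000 = 16.7000 + 3 × 4.0866 = 28.9597

28.96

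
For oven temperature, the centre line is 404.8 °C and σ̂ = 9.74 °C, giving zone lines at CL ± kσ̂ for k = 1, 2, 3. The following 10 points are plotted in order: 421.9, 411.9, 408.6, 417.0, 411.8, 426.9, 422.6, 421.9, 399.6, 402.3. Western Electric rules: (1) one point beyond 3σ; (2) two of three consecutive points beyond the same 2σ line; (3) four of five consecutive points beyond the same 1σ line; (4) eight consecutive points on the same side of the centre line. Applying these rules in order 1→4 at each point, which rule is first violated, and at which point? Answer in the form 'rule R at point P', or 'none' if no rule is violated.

Zone of each point (C = within 1σ̂, B = 1σ̂–2σ̂, A = 2σ̂–3σ̂, * = beyond 3σ̂; sign = side of CL): 1:+B, 2:+C, 3:+C, 4:+B, 5:+C, 6:+A, 7:+B, 8:+B, 9:-C, 10:-C
Rule 3 (four of five consecutive points beyond the same 1σ limit) is satisfied at point 8.

rule 3 at point 8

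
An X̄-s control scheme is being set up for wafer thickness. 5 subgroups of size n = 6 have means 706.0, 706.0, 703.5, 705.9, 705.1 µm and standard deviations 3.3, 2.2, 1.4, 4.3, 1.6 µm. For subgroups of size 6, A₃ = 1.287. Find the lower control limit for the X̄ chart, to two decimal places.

702.01

X̄̄ = (706.0 + 706.0 + 703.5 + 705.9 + 705.1) / 5 = 705.3000
s̄ = (3.3 + 2.2 + 1.4 + 4.3 + 1.6) / 5 = 2.5600
LCL = X̄̄ − A₃·s̄ = 705.3000 − 1.287 × 2.5600 = 702.0053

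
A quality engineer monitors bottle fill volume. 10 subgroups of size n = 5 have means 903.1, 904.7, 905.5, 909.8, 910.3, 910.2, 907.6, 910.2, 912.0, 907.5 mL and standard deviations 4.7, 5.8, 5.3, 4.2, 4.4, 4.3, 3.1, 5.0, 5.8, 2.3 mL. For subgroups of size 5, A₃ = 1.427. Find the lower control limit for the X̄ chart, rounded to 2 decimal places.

901.68

X̄̄ = (903.1 + 904.7 + 905.5 + 909.8 + 910.3 + 910.2 + 907.6 + 910.2 + 912.0 + 907.5) / 10 = 908.0900
s̄ = (4.7 + 5.8 + 5.3 + 4.2 + 4.4 + 4.3 + 3.1 + 5.0 + 5.8 + 2.3) / 10 = 4.4900
LCL = X̄̄ − A₃·s̄ = 908.0900 − 1.427 × 4.4900 = 901.6828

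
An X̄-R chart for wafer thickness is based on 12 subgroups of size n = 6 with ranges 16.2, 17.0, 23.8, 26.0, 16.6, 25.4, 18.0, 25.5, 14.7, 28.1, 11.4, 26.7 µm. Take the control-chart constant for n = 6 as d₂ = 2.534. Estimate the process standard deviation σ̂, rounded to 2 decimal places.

R̄ = (16.2 + 17.0 + 23.8 + 26.0 + 16.6 + 25.4 + 18.0 + 25.5 + 14.7 + 28.1 + 11.4 + 26.7) / 12 = 20.7833
σ̂ = R̄ / d₂ = 20.7833 / 2.534 = 8.2018

8.20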